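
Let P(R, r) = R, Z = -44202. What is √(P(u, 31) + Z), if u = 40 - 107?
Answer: I*√44269 ≈ 210.4*I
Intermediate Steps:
u = -67
√(P(u, 31) + Z) = √(-67 - 44202) = √(-44269) = I*√44269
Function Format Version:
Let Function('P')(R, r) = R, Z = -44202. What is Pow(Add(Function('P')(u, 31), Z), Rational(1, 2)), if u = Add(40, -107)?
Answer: Mul(I, Pow(44269, Rational(1, 2))) ≈ Mul(210.40, I)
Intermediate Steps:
u = -67
Pow(Add(Function('P')(u, 31), Z), Rational(1, 2)) = Pow(Add(-67, -44202), Rational(1, 2)) = Pow(-44269, Rational(1, 2)) = Mul(I, Pow(44269, Rational(1, 2)))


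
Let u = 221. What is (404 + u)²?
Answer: 390625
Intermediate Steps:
(404 + u)² = (404 + 221)² = 625² = 390625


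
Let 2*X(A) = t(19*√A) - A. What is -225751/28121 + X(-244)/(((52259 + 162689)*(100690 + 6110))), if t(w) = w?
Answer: -2591220363907819/322779114607200 + 19*I*√61/22956446400 ≈ -8.0278 + 6.4642e-9*I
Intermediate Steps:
X(A) = -A/2 + 19*√A/2 (X(A) = (19*√A - A)/2 = (-A + 19*√A)/2 = -A/2 + 19*√A/2)
-225751/28121 + X(-244)/(((52259 + 162689)*(100690 + 6110))) = -225751/28121 + (-½*(-244) + 19*√(-244)/2)/(((52259 + 162689)*(100690 + 6110))) = -225751*1/28121 + (122 + 19*(2*I*√61)/2)/((214948*106800)) = -225751/28121 + (122 + 19*I*√61)/22956446400 = -225751/28121 + (122 + 19*I*√61)*(1/22956446400) = -225751/28121 + (61/11478223200 + 19*I*√61/22956446400) = -2591220363907819/322779114607200 + 19*I*√61/22956446400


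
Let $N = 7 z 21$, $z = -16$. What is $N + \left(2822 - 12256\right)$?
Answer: $-11786$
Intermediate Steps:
$N = -2352$ ($N = 7 \left(-16\right) 21 = \left(-112\right) 21 = -2352$)
$N + \left(2822 - 12256\right) = -2352 + \left(2822 - 12256\right) = -2352 - 9434 = -11786$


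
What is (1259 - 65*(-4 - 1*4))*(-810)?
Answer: -1440990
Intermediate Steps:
(1259 - 65*(-4 - 1*4))*(-810) = (1259 - 65*(-4 - 4))*(-810) = (1259 - 65*(-8))*(-810) = (1259 + 520)*(-810) = 1779*(-810) = -1440990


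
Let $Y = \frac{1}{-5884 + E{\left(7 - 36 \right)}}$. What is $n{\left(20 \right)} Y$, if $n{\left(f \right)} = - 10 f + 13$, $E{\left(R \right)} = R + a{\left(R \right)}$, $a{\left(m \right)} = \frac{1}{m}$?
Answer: $\frac{5423}{171478} \approx 0.031625$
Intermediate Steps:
$E{\left(R \right)} = R + \frac{1}{R}$
$n{\left(f \right)} = 13 - 10 f$
$Y = - \frac{29}{171478}$ ($Y = \frac{1}{-5884 + \left(\left(7 - 36\right) + \frac{1}{7 - 36}\right)} = \frac{1}{-5884 - \left(29 - \frac{1}{-29}\right)} = \frac{1}{-5884 - \frac{842}{29}} = \frac{1}{- \frac{171478}{29}} = - \frac{29}{171478} \approx -0.00016912$)
$n{\left(20 \right)} Y = \left(13 - 200\right) \left(- \frac{29}{171478}\right) = \left(-187\right) \left(- \frac{29}{171478}\right) = \frac{5423}{171478}$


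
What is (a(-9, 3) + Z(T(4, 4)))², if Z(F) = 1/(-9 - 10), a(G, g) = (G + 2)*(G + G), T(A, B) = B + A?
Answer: 5726449/361 ≈ 15863.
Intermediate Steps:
T(A, B) = A + B
a(G, g) = 2*G*(2 + G) (a(G, g) = (2 + G)*(2*G) = 2*G*(2 + G))
Z(F) = -1/19 (Z(F) = 1/(-19) = -1/19)
(a(-9, 3) + Z(T(4, 4)))² = (2*(-9)*(2 - 9) - 1/19)² = (2*(-9)*(-7) - 1/19)² = (126 - 1/19)² = (2393/19)² = 5726449/361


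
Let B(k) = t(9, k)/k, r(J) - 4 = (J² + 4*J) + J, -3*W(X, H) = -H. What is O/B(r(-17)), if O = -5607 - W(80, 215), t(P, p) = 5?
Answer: -3543488/15 ≈ -2.3623e+5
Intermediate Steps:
W(X, H) = H/3 (W(X, H) = -(-1)*H/3 = H/3)
r(J) = 4 + J² + 5*J (r(J) = 4 + ((J² + 4*J) + J) = 4 + (J² + 5*J) = 4 + J² + 5*J)
B(k) = 5/k
O = -17036/3 (O = -5607 - 215/3 = -17036/3 ≈ -5678.7)
O/B(r(-17)) = -17036/(3*(5/(4 + (-17)² + 5*(-17)))) = -17036/(3*(5/(4 + 289 - 85))) = -17036/(3*(5/208)) = -17036/(3*(5*(1/208))) = -17036/(3*5/208) = -17036/3*208/5 = -3543488/15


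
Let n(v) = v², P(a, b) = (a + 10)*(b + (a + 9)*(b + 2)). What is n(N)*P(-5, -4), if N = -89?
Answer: -475260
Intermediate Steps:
P(a, b) = (10 + a)*(b + (2 + b)*(9 + a)) (P(a, b) = (10 + a)*(b + (9 + a)*(2 + b)) = (10 + a)*(b + (2 + b)*(9 + a)))
n(N)*P(-5, -4) = (-89)²*(180 + 2*(-5)² + 38*(-5) + 100*(-4) - 4*(-5)² + 20*(-5)*(-4)) = 7921*(180 + 2*25 - 190 - 400 - 4*25 + 400) = 7921*(180 + 50 - 190 - 400 - 100 + 400) = 7921*(-60) = -475260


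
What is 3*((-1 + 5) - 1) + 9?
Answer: 18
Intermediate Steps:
3*((-1 + 5) - 1) + 9 = 3*(4 - 1) + 9 = 3*3 + 9 = 9 + 9 = 18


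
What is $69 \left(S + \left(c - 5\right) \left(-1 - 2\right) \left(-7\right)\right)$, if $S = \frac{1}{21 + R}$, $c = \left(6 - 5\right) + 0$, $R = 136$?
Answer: $- \frac{909903}{157} \approx -5795.6$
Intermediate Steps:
$c = 1$ ($c = 1 + 0 = 1$)
$S = \frac{1}{157}$ ($S = \frac{1}{21 + 136} = \frac{1}{157} \approx 0.0063694$)
$69 \left(S + \left(c - 5\right) \left(-1 - 2\right) \left(-7\right)\right) = 69 \left(\frac{1}{157} + \left(1 - 5\right) \left(-1 - 2\right) \left(-7\right)\right) = 69 \left(\frac{1}{157} + \left(-4\right) \left(-3\right) \left(-7\right)\right) = 69 \left(\frac{1}{157} + 12 \left(-7\right)\right) = 69 \left(\frac{1}{157} - 84\right) = 69 \left(- \frac{13187}{157}\right) = - \frac{909903}{157}$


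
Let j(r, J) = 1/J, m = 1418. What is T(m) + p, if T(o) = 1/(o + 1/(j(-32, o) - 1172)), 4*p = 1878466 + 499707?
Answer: 700540113511037/1178282846 ≈ 5.9454e+5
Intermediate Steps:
p = 2378173/4 (p = (1878466 + 499707)/4 = (¼)*2378173 = 2378173/4 ≈ 5.9454e+5)
T(o) = 1/(o + 1/(-1172 + 1/o)) (T(o) = 1/(o + 1/(1/o - 1172)) = 1/(o + 1/(-1172 + 1/o)))
T(m) + p = (½)*(1 - 1172*1418)/(1418*(1 - 586*1418)) + 2378173/4 = (½)*(1/1418)*(1 - 1661896)/(1 - 830948) + 2378173/4 = (½)*(1/1418)*(-1661895)/(-830947) + 2378173/4 = (½)*(1/1418)*(-1/830947)*(-1661895) + 2378173/4 = 1661895/2356565692 + 2378173/4 = 700540113511037/1178282846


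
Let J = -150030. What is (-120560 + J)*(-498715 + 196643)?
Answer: 81737662480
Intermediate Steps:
(-120560 + J)*(-498715 + 196643) = (-120560 - 150030)*(-498715 + 196643) = -270590*(-302072) = 81737662480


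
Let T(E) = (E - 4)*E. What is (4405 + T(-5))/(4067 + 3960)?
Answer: 4450/8027 ≈ 0.55438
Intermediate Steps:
T(E) = E*(-4 + E) (T(E) = (-4 + E)*E = E*(-4 + E))
(4405 + T(-5))/(4067 + 3960) = (4405 - 5*(-4 - 5))/(4067 + 3960) = (4405 - 5*(-9))/8027 = (4405 + 45)*(1/8027) = 4450*(1/8027) = 4450/8027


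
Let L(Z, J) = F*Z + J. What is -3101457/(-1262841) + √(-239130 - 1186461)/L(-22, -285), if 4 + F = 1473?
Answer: 1033819/420947 - 3*I*√158399/32603 ≈ 2.4559 - 0.036622*I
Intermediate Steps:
F = 1469 (F = -4 + 1473 = 1469)
L(Z, J) = J + 1469*Z (L(Z, J) = 1469*Z + J = J + 1469*Z)
-3101457/(-1262841) + √(-239130 - 1186461)/L(-22, -285) = -3101457/(-1262841) + √(-239130 - 1186461)/(-285 + 1469*(-22)) = -3101457*(-1/1262841) + √(-1425591)/(-285 - 32318) = 1033819/420947 + (3*I*√158399)/(-32603) = 1033819/420947 + (3*I*√158399)*(-1/32603) = 1033819/420947 - 3*I*√158399/32603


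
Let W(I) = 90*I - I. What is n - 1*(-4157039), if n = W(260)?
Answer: 4180179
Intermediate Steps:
W(I) = 89*I
n = 23140 (n = 89*260 = 23140)
n - 1*(-4157039) = 23140 - 1*(-4157039) = 23140 + 4157039 = 4180179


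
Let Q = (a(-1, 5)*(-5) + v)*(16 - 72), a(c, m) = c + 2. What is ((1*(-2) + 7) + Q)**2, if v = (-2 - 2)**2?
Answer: 373321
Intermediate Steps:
a(c, m) = 2 + c
v = 16 (v = (-4)**2 = 16)
Q = -616 (Q = ((2 - 1)*(-5) + 16)*(16 - 72) = (1*(-5) + 16)*(-56) = (-5 + 16)*(-56) = 11*(-56) = -616)
((1*(-2) + 7) + Q)**2 = ((1*(-2) + 7) - 616)**2 = ((-2 + 7) - 616)**2 = (5 - 616)**2 = (-611)**2 = 373321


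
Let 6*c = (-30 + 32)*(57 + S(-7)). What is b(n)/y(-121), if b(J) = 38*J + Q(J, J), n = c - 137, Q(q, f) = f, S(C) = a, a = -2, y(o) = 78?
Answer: -178/3 ≈ -59.333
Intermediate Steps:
S(C) = -2
c = 55/3 (c = ((-30 + 32)*(57 - 2))/6 = (2*55)/6 = (1/6)*110 = 55/3 ≈ 18.333)
n = -356/3 (n = 55/3 - 137 = -356/3 ≈ -118.67)
b(J) = 39*J (b(J) = 38*J + J = 39*J)
b(n)/y(-121) = (39*(-356/3))/78 = -4628*1/78 = -178/3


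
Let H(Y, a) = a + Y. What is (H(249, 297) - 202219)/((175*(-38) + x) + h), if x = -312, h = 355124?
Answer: -201673/348162 ≈ -0.57925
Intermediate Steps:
H(Y, a) = Y + a
(H(249, 297) - 202219)/((175*(-38) + x) + h) = ((249 + 297) - 202219)/((175*(-38) - 312) + 355124) = (546 - 202219)/((-6650 - 312) + 355124) = -201673/(-6962 + 355124) = -201673/348162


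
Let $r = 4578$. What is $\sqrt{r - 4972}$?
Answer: $i \sqrt{394} \approx 19.849 i$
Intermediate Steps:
$\sqrt{r - 4972} = \sqrt{4578 - 4972} = \sqrt{-394} = i \sqrt{394}$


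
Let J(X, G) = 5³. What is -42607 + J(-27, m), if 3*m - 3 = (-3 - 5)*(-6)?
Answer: -42482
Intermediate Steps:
m = 17 (m = 1 + ((-3 - 5)*(-6))/3 = 1 + (-8*(-6))/3 = 1 + (⅓)*48 = 1 + 16 = 17)
J(X, G) = 125
-42607 + J(-27, m) = -42607 + 125 = -42482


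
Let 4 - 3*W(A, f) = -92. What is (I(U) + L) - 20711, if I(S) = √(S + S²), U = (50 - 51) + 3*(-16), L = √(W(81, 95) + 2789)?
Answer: -20711 + √2821 + 28*√3 ≈ -20609.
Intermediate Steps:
W(A, f) = 32 (W(A, f) = 4/3 - ⅓*(-92) = 4/3 + 92/3 = 32)
L = √2821 (L = √(32 + 2789) = √2821 ≈ 53.113)
U = -49 (U = -1 - 48 = -49)
(I(U) + L) - 20711 = (√(-49*(1 - 49)) + √2821) - 20711 = (√(-49*(-48)) + √2821) - 20711 = (√2352 + √2821) - 20711 = (28*√3 + √2821) - 20711 = (√2821 + 28*√3) - 20711 = -20711 + √2821 + 28*√3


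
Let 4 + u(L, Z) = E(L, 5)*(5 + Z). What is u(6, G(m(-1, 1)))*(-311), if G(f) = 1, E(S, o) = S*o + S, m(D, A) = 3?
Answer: -65932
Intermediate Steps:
E(S, o) = S + S*o
u(L, Z) = -4 + 6*L*(5 + Z) (u(L, Z) = -4 + (L*(1 + 5))*(5 + Z) = -4 + (L*6)*(5 + Z) = -4 + (6*L)*(5 + Z) = -4 + 6*L*(5 + Z))
u(6, G(m(-1, 1)))*(-311) = (-4 + 30*6 + 6*6*1)*(-311) = (-4 + 180 + 36)*(-311) = 212*(-311) = -65932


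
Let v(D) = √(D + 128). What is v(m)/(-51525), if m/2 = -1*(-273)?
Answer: -√674/51525 ≈ -0.00050386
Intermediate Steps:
m = 546 (m = 2*(-1*(-273)) = 2*273 = 546)
v(D) = √(128 + D)
v(m)/(-51525) = √(128 + 546)/(-51525) = √674*(-1/51525) = -√674/51525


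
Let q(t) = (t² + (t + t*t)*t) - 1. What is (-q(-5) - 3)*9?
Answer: 657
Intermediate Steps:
q(t) = -1 + t² + t*(t + t²) (q(t) = (t² + (t + t²)*t) - 1 = (t² + t*(t + t²)) - 1 = -1 + t² + t*(t + t²))
(-q(-5) - 3)*9 = (-(-1 + (-5)³ + 2*(-5)²) - 3)*9 = (-(-1 - 125 + 2*25) - 3)*9 = (-(-1 - 125 + 50) - 3)*9 = (-1*(-76) - 3)*9 = (76 - 3)*9 = 73*9 = 657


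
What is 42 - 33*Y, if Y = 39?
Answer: -1245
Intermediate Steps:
42 - 33*Y = 42 - 33*39 = 42 - 1287 = -1245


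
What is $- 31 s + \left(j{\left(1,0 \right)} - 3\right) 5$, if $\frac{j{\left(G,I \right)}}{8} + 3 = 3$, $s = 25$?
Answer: $-790$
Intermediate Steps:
$j{\left(G,I \right)} = 0$ ($j{\left(G,I \right)} = -24 + 8 \cdot 3 = -24 + 24 = 0$)
$- 31 s + \left(j{\left(1,0 \right)} - 3\right) 5 = \left(-31\right) 25 + \left(0 - 3\right) 5 = -775 - 15 = -790$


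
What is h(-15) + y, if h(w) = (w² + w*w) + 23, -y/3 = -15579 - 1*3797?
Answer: 58601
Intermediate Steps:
y = 58128 (y = -3*(-15579 - 1*3797) = -3*(-15579 - 3797) = -3*(-19376) = 58128)
h(w) = 23 + 2*w² (h(w) = (w² + w²) + 23 = 2*w² + 23 = 23 + 2*w²)
h(-15) + y = (23 + 2*(-15)²) + 58128 = (23 + 2*225) + 58128 = (23 + 450) + 58128 = 473 + 58128 = 58601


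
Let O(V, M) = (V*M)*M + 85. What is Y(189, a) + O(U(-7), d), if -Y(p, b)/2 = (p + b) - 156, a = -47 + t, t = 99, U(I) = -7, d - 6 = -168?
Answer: -183793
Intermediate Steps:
d = -162 (d = 6 - 168 = -162)
O(V, M) = 85 + V*M**2 (O(V, M) = (M*V)*M + 85 = V*M**2 + 85 = 85 + V*M**2)
a = 52 (a = -47 + 99 = 52)
Y(p, b) = 312 - 2*b - 2*p (Y(p, b) = -2*((p + b) - 156) = -2*((b + p) - 156) = -2*(-156 + b + p) = 312 - 2*b - 2*p)
Y(189, a) + O(U(-7), d) = (312 - 2*52 - 2*189) + (85 - 7*(-162)**2) = (312 - 104 - 378) + (85 - 7*26244) = -170 + (85 - 183708) = -170 - 183623 = -183793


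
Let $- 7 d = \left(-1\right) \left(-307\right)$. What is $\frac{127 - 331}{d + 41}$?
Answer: $\frac{357}{5} \approx 71.4$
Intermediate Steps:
$d = - \frac{307}{7}$ ($d = - \frac{\left(-1\right) \left(-307\right)}{7} = \left(- \frac{1}{7}\right) 307 = - \frac{307}{7} \approx -43.857$)
$\frac{127 - 331}{d + 41} = \frac{127 - 331}{- \frac{307}{7} + 41} = - \frac{204}{- \frac{20}{7}} = \left(-204\right) \left(- \frac{7}{20}\right) = \frac{357}{5}$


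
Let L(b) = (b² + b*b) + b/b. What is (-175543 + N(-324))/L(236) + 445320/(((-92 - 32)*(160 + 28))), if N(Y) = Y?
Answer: -6713167783/324599202 ≈ -20.681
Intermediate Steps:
L(b) = 1 + 2*b² (L(b) = (b² + b²) + 1 = 2*b² + 1 = 1 + 2*b²)
(-175543 + N(-324))/L(236) + 445320/(((-92 - 32)*(160 + 28))) = (-175543 - 324)/(1 + 2*236²) + 445320/(((-92 - 32)*(160 + 28))) = -175867/(1 + 2*55696) + 445320/((-124*188)) = -175867/(1 + 111392) + 445320/(-23312) = -175867/111393 + 445320*(-1/23312) = -175867*1/111393 - 55665/2914 = -175867/111393 - 55665/2914 = -6713167783/324599202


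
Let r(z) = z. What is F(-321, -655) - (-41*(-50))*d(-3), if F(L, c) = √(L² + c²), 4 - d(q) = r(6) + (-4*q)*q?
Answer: -69700 + √532066 ≈ -68971.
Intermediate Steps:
d(q) = -2 + 4*q² (d(q) = 4 - (6 + (-4*q)*q) = 4 - (6 - 4*q²) = 4 + (-6 + 4*q²) = -2 + 4*q²)
F(-321, -655) - (-41*(-50))*d(-3) = √((-321)² + (-655)²) - (-41*(-50))*(-2 + 4*(-3)²) = √(103041 + 429025) - 2050*(-2 + 4*9) = √532066 - 2050*(-2 + 36) = √532066 - 2050*34 = √532066 - 1*69700 = √532066 - 69700 = -69700 + √532066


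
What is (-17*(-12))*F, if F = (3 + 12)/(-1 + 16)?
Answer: 204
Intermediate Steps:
F = 1 (F = 15/15 = 15*(1/15) = 1)
(-17*(-12))*F = -17*(-12)*1 = 204*1 = 204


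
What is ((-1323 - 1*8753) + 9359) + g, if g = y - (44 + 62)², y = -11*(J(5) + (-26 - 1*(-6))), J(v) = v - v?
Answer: -11733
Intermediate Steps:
J(v) = 0
y = 220 (y = -11*(0 + (-26 - 1*(-6))) = -11*(0 + (-26 + 6)) = -11*(0 - 20) = -11*(-20) = 220)
g = -11016 (g = 220 - (44 + 62)² = 220 - 1*106² = 220 - 1*11236 = 220 - 11236 = -11016)
((-1323 - 1*8753) + 9359) + g = ((-1323 - 1*8753) + 9359) - 11016 = ((-1323 - 8753) + 9359) - 11016 = (-10076 + 9359) - 11016 = -717 - 11016 = -11733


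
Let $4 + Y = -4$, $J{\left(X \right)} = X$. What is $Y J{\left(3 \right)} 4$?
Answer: $-96$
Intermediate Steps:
$Y = -8$ ($Y = -4 - 4 = -8$)
$Y J{\left(3 \right)} 4 = \left(-8\right) 3 \cdot 4 = \left(-24\right) 4 = -96$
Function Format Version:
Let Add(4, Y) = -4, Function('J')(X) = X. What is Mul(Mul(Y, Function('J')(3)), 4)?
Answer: -96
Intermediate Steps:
Y = -8 (Y = Add(-4, -4) = -8)
Mul(Mul(Y, Function('J')(3)), 4) = Mul(Mul(-8, 3), 4) = Mul(-24, 4) = -96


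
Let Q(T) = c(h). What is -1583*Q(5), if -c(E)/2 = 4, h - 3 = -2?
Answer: 12664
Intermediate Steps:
h = 1 (h = 3 - 2 = 1)
c(E) = -8 (c(E) = -2*4 = -8)
Q(T) = -8
-1583*Q(5) = -1583*(-8) = 12664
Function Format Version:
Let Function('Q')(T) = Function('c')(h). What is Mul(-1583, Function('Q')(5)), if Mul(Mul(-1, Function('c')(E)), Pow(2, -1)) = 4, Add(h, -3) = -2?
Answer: 12664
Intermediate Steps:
h = 1 (h = Add(3, -2) = 1)
Function('c')(E) = -8 (Function('c')(E) = Mul(-2, 4) = -8)
Function('Q')(T) = -8
Mul(-1583, Function('Q')(5)) = Mul(-1583, -8) = 12664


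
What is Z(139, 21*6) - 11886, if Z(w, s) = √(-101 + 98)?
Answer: -11886 + I*√3 ≈ -11886.0 + 1.732*I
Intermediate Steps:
Z(w, s) = I*√3 (Z(w, s) = √(-3) = I*√3)
Z(139, 21*6) - 11886 = I*√3 - 11886 = -11886 + I*√3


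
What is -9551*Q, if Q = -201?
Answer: 1919751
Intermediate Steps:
-9551*Q = -9551*(-201) = 1919751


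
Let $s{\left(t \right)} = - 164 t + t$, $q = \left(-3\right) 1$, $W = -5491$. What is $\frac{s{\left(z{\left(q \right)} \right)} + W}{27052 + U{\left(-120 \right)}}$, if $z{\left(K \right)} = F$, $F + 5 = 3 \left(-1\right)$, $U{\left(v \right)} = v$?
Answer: $- \frac{4187}{26932} \approx -0.15547$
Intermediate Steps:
$q = -3$
$F = -8$ ($F = -5 + 3 \left(-1\right) = -5 - 3 = -8$)
$z{\left(K \right)} = -8$
$s{\left(t \right)} = - 163 t$
$\frac{s{\left(z{\left(q \right)} \right)} + W}{27052 + U{\left(-120 \right)}} = \frac{\left(-163\right) \left(-8\right) - 5491}{27052 - 120} = \frac{1304 - 5491}{26932} = \left(-4187\right) \frac{1}{26932} = - \frac{4187}{26932}$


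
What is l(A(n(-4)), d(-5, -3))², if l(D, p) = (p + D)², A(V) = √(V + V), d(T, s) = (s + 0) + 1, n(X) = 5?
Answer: (-2 + √10)⁴ ≈ 1.8249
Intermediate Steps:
d(T, s) = 1 + s (d(T, s) = s + 1 = 1 + s)
A(V) = √2*√V (A(V) = √(2*V) = √2*√V)
l(D, p) = (D + p)²
l(A(n(-4)), d(-5, -3))² = ((√2*√5 + (1 - 3))²)² = ((√10 - 2)²)² = ((-2 + √10)²)² = (-2 + √10)⁴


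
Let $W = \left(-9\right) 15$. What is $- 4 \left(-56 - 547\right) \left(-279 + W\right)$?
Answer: $-998568$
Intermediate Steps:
$W = -135$
$- 4 \left(-56 - 547\right) \left(-279 + W\right) = - 4 \left(-56 - 547\right) \left(-279 - 135\right) = - 4 \left(\left(-603\right) \left(-414\right)\right) = \left(-4\right) 249642 = -998568$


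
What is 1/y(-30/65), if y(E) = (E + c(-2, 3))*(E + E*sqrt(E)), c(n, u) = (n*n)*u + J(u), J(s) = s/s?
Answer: -2197/18582 + 169*I*sqrt(78)/18582 ≈ -0.11823 + 0.080323*I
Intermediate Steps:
J(s) = 1
c(n, u) = 1 + u*n**2 (c(n, u) = (n*n)*u + 1 = n**2*u + 1 = u*n**2 + 1 = 1 + u*n**2)
y(E) = (13 + E)*(E + E**(3/2)) (y(E) = (E + (1 + 3*(-2)**2))*(E + E*sqrt(E)) = (E + (1 + 3*4))*(E + E**(3/2)) = (E + (1 + 12))*(E + E**(3/2)) = (E + 13)*(E + E**(3/2)) = (13 + E)*(E + E**(3/2)))
1/y(-30/65) = 1/((-30/65)**2 + (-30/65)**(5/2) + 13*(-30/65) + 13*(-30/65)**(3/2)) = 1/((-30*1/65)**2 + (-30*1/65)**(5/2) + 13*(-30*1/65) + 13*(-30*1/65)**(3/2)) = 1/((-6/13)**2 + (-6/13)**(5/2) + 13*(-6/13) + 13*(-6/13)**(3/2)) = 1/(36/169 + 36*I*sqrt(78)/2197 - 6 + 13*(-6*I*sqrt(78)/169)) = 1/(36/169 + 36*I*sqrt(78)/2197 - 6 - 6*I*sqrt(78)/13) = 1/(-978/169 - 978*I*sqrt(78)/2197)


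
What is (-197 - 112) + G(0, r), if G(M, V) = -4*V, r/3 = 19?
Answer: -537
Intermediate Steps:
r = 57 (r = 3*19 = 57)
(-197 - 112) + G(0, r) = (-197 - 112) - 4*57 = -309 - 228 = -537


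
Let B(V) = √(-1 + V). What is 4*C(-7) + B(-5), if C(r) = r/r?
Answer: 4 + I*√6 ≈ 4.0 + 2.4495*I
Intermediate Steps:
C(r) = 1
4*C(-7) + B(-5) = 4*1 + √(-1 - 5) = 4 + √(-6) = 4 + I*√6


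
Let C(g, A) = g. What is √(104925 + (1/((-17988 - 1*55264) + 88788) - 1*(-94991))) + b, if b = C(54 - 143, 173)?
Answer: -89 + √3015824022667/3884 ≈ 358.12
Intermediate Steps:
b = -89 (b = 54 - 143 = -89)
√(104925 + (1/((-17988 - 1*55264) + 88788) - 1*(-94991))) + b = √(104925 + (1/((-17988 - 1*55264) + 88788) - 1*(-94991))) - 89 = √(104925 + (1/((-17988 - 55264) + 88788) + 94991)) - 89 = √(104925 + (1/(-73252 + 88788) + 94991)) - 89 = √(104925 + (1/15536 + 94991)) - 89 = √(104925 + 1475780177/15536) - 89 = √(3105894977/15536) - 89 = √3015824022667/3884 - 89 = -89 + √3015824022667/3884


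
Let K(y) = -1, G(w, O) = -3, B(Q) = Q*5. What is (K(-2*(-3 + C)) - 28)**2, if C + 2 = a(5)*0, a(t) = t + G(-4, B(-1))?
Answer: 841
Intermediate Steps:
B(Q) = 5*Q
a(t) = -3 + t (a(t) = t - 3 = -3 + t)
C = -2 (C = -2 + (-3 + 5)*0 = -2 + 2*0 = -2 + 0 = -2)
(K(-2*(-3 + C)) - 28)**2 = (-1 - 28)**2 = (-29)**2 = 841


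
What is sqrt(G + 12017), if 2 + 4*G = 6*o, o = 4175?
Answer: 3*sqrt(2031) ≈ 135.20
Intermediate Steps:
G = 6262 (G = -1/2 + (6*4175)/4 = -1/2 + (1/4)*25050 = -1/2 + 12525/2 = 6262)
sqrt(G + 12017) = sqrt(6262 + 12017) = sqrt(18279) = 3*sqrt(2031)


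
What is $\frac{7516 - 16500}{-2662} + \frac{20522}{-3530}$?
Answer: $- \frac{5729011}{2349215} \approx -2.4387$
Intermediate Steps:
$\frac{7516 - 16500}{-2662} + \frac{20522}{-3530} = \left(-8984\right) \left(- \frac{1}{2662}\right) + 20522 \left(- \frac{1}{3530}\right) = \frac{4492}{1331} - \frac{10261}{1765} = - \frac{5729011}{2349215}$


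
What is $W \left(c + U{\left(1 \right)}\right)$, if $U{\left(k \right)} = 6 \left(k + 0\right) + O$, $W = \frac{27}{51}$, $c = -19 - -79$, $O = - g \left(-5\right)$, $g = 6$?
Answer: $\frac{864}{17} \approx 50.824$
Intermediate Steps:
$O = 30$ ($O = \left(-1\right) 6 \left(-5\right) = \left(-6\right) \left(-5\right) = 30$)
$c = 60$ ($c = -19 + 79 = 60$)
$W = \frac{9}{17}$ ($W = 27 \cdot \frac{1}{51} = \frac{9}{17} \approx 0.52941$)
$U{\left(k \right)} = 30 + 6 k$ ($U{\left(k \right)} = 6 \left(k + 0\right) + 30 = 6 k + 30 = 30 + 6 k$)
$W \left(c + U{\left(1 \right)}\right) = \frac{9 \left(60 + \left(30 + 6 \cdot 1\right)\right)}{17} = \frac{9 \left(60 + \left(30 + 6\right)\right)}{17} = \frac{9 \left(60 + 36\right)}{17} = \frac{9}{17} \cdot 96 = \frac{864}{17}$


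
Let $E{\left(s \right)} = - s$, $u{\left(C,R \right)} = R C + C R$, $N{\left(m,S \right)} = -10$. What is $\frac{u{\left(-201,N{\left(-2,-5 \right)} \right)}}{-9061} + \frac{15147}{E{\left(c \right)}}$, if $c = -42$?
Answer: $\frac{45692709}{126854} \approx 360.2$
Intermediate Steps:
$u{\left(C,R \right)} = 2 C R$ ($u{\left(C,R \right)} = C R + C R = 2 C R$)
$\frac{u{\left(-201,N{\left(-2,-5 \right)} \right)}}{-9061} + \frac{15147}{E{\left(c \right)}} = \frac{2 \left(-201\right) \left(-10\right)}{-9061} + \frac{15147}{\left(-1\right) \left(-42\right)} = 4020 \left(- \frac{1}{9061}\right) + \frac{15147}{42} = - \frac{4020}{9061} + 15147 \cdot \frac{1}{42} = - \frac{4020}{9061} + \frac{5049}{14} = \frac{45692709}{126854}$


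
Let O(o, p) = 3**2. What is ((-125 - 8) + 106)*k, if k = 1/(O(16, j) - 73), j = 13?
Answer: 27/64 ≈ 0.42188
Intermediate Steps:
O(o, p) = 9
k = -1/64 (k = 1/(9 - 73) = 1/(-64) = -1/64 ≈ -0.015625)
((-125 - 8) + 106)*k = ((-125 - 8) + 106)*(-1/64) = (-133 + 106)*(-1/64) = -27*(-1/64) = 27/64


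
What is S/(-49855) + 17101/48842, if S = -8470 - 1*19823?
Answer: 2234457061/2435017910 ≈ 0.91763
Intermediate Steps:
S = -28293 (S = -8470 - 19823 = -28293)
S/(-49855) + 17101/48842 = -28293/(-49855) + 17101/48842 = -28293*(-1/49855) + 17101*(1/48842) = 28293/49855 + 17101/48842 = 2234457061/2435017910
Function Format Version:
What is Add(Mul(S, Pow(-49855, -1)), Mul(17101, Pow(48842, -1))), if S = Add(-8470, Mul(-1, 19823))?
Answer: Rational(2234457061, 2435017910) ≈ 0.91763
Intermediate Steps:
S = -28293 (S = Add(-8470, -19823) = -28293)
Add(Mul(S, Pow(-49855, -1)), Mul(17101, Pow(48842, -1))) = Add(Mul(-28293, Pow(-49855, -1)), Mul(17101, Pow(48842, -1))) = Add(Mul(-28293, Rational(-1, 49855)), Mul(17101, Rational(1, 48842))) = Add(Rational(28293, 49855), Rational(17101, 48842)) = Rational(2234457061, 2435017910)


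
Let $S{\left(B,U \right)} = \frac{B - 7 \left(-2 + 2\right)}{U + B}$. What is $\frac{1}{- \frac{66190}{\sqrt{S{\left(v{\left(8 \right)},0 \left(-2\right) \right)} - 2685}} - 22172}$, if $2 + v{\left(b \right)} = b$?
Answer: $- \frac{14877412}{330957257889} - \frac{33095 i \sqrt{671}}{330957257889} \approx -4.4953 \cdot 10^{-5} - 2.5903 \cdot 10^{-6} i$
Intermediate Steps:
$v{\left(b \right)} = -2 + b$
$S{\left(B,U \right)} = \frac{B}{B + U}$ ($S{\left(B,U \right)} = \frac{B - 0}{B + U} = \frac{B + 0}{B + U} = \frac{B}{B + U}$)
$\frac{1}{- \frac{66190}{\sqrt{S{\left(v{\left(8 \right)},0 \left(-2\right) \right)} - 2685}} - 22172} = \frac{1}{- \frac{66190}{\sqrt{\frac{-2 + 8}{\left(-2 + 8\right) + 0 \left(-2\right)} - 2685}} - 22172} = \frac{1}{- \frac{66190}{\sqrt{\frac{6}{6 + 0} - 2685}} - 22172} = \frac{1}{- \frac{66190}{\sqrt{\frac{6}{6} - 2685}} - 22172} = \frac{1}{- \frac{66190}{\sqrt{6 \cdot \frac{1}{6} - 2685}} - 22172} = \frac{1}{- \frac{66190}{\sqrt{1 - 2685}} - 22172} = \frac{1}{- \frac{66190}{\sqrt{-2684}} - 22172} = \frac{1}{- \frac{66190}{2 i \sqrt{671}} - 22172} = \frac{1}{- 66190 \left(- \frac{i \sqrt{671}}{1342}\right) - 22172} = \frac{1}{\frac{33095 i \sqrt{671}}{671} - 22172} = \frac{1}{-22172 + \frac{33095 i \sqrt{671}}{671}}$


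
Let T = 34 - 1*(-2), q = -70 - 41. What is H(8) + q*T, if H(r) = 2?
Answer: -3994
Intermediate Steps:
q = -111
T = 36 (T = 34 + 2 = 36)
H(8) + q*T = 2 - 111*36 = 2 - 3996 = -3994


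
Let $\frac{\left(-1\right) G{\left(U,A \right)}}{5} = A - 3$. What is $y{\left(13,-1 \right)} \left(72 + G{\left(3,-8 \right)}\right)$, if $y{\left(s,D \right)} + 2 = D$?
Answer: $-381$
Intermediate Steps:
$y{\left(s,D \right)} = -2 + D$
$G{\left(U,A \right)} = 15 - 5 A$ ($G{\left(U,A \right)} = - 5 \left(A - 3\right) = - 5 \left(-3 + A\right) = 15 - 5 A$)
$y{\left(13,-1 \right)} \left(72 + G{\left(3,-8 \right)}\right) = \left(-2 - 1\right) \left(72 + \left(15 - -40\right)\right) = - 3 \left(72 + \left(15 + 40\right)\right) = - 3 \left(72 + 55\right) = \left(-3\right) 127 = -381$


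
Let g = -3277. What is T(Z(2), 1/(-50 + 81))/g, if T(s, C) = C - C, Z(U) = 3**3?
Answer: 0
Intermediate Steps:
Z(U) = 27
T(s, C) = 0
T(Z(2), 1/(-50 + 81))/g = 0/(-3277) = 0*(-1/3277) = 0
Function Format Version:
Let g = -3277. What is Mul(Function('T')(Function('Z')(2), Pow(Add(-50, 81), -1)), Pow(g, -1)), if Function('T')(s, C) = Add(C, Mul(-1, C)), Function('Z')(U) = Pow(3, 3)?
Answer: 0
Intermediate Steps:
Function('Z')(U) = 27
Function('T')(s, C) = 0
Mul(Function('T')(Function('Z')(2), Pow(Add(-50, 81), -1)), Pow(g, -1)) = Mul(0, Pow(-3277, -1)) = Mul(0, Rational(-1, 3277)) = 0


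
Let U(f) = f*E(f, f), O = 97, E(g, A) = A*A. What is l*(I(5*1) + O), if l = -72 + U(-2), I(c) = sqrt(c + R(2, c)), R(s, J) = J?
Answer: -7760 - 80*sqrt(10) ≈ -8013.0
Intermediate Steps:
E(g, A) = A**2
I(c) = sqrt(2)*sqrt(c) (I(c) = sqrt(c + c) = sqrt(2*c) = sqrt(2)*sqrt(c))
U(f) = f**3 (U(f) = f*f**2 = f**3)
l = -80 (l = -72 + (-2)**3 = -72 - 8 = -80)
l*(I(5*1) + O) = -80*(sqrt(2)*sqrt(5*1) + 97) = -80*(sqrt(2)*sqrt(5) + 97) = -80*(sqrt(10) + 97) = -80*(97 + sqrt(10)) = -7760 - 80*sqrt(10)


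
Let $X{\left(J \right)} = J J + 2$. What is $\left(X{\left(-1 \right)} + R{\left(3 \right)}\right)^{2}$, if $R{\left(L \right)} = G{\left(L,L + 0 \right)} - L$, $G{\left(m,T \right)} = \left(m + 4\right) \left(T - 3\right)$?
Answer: $0$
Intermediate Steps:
$G{\left(m,T \right)} = \left(-3 + T\right) \left(4 + m\right)$ ($G{\left(m,T \right)} = \left(4 + m\right) \left(-3 + T\right) = \left(-3 + T\right) \left(4 + m\right)$)
$X{\left(J \right)} = 2 + J^{2}$ ($X{\left(J \right)} = J^{2} + 2 = 2 + J^{2}$)
$R{\left(L \right)} = -12 + L^{2}$ ($R{\left(L \right)} = \left(-12 - 3 L + 4 \left(L + 0\right) + \left(L + 0\right) L\right) - L = \left(-12 - 3 L + 4 L + L L\right) - L = \left(-12 - 3 L + 4 L + L^{2}\right) - L = \left(-12 + L + L^{2}\right) - L = -12 + L^{2}$)
$\left(X{\left(-1 \right)} + R{\left(3 \right)}\right)^{2} = \left(\left(2 + \left(-1\right)^{2}\right) - \left(12 - 3^{2}\right)\right)^{2} = \left(\left(2 + 1\right) + \left(-12 + 9\right)\right)^{2} = \left(3 - 3\right)^{2} = 0^{2} = 0$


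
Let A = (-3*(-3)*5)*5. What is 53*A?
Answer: 11925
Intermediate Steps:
A = 225 (A = (9*5)*5 = 45*5 = 225)
53*A = 53*225 = 11925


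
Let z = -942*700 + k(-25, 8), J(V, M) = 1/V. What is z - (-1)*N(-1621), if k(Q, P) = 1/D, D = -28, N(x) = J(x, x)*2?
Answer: -29928848877/45388 ≈ -6.5940e+5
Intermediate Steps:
N(x) = 2/x
k(Q, P) = -1/28 (k(Q, P) = 1/(-28) = -1/28)
z = -18463201/28 (z = -942*700 - 1/28 = -659400 - 1/28 = -18463201/28 ≈ -6.5940e+5)
z - (-1)*N(-1621) = -18463201/28 - (-1)*2/(-1621) = -18463201/28 - (-1)*2*(-1/1621) = -18463201/28 - (-1)*(-2)/1621 = -18463201/28 - 1*2/1621 = -18463201/28 - 2/1621 = -29928848877/45388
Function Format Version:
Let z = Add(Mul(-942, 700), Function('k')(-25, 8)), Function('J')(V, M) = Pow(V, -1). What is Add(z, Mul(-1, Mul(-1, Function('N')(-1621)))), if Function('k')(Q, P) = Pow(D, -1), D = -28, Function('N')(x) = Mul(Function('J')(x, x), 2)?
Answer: Rational(-29928848877, 45388) ≈ -6.5940e+5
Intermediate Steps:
Function('N')(x) = Mul(2, Pow(x, -1)) (Function('N')(x) = Mul(Pow(x, -1), 2) = Mul(2, Pow(x, -1)))
Function('k')(Q, P) = Rational(-1, 28) (Function('k')(Q, P) = Pow(-28, -1) = Rational(-1, 28))
z = Rational(-18463201, 28) (z = Add(Mul(-942, 700), Rational(-1, 28)) = Add(-659400, Rational(-1, 28)) = Rational(-18463201, 28) ≈ -6.5940e+5)
Add(z, Mul(-1, Mul(-1, Function('N')(-1621)))) = Add(Rational(-18463201, 28), Mul(-1, Mul(-1, Mul(2, Pow(-1621, -1))))) = Add(Rational(-18463201, 28), Mul(-1, Mul(-1, Mul(2, Rational(-1, 1621))))) = Add(Rational(-18463201, 28), Mul(-1, Mul(-1, Rational(-2, 1621)))) = Add(Rational(-18463201, 28), Mul(-1, Rational(2, 1621))) = Add(Rational(-18463201, 28), Rational(-2, 1621)) = Rational(-29928848877, 45388)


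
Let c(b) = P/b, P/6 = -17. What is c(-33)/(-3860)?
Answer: -17/21230 ≈ -0.00080075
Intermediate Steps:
P = -102 (P = 6*(-17) = -102)
c(b) = -102/b
c(-33)/(-3860) = -102/(-33)/(-3860) = -102*(-1/33)*(-1/3860) = (34/11)*(-1/3860) = -17/21230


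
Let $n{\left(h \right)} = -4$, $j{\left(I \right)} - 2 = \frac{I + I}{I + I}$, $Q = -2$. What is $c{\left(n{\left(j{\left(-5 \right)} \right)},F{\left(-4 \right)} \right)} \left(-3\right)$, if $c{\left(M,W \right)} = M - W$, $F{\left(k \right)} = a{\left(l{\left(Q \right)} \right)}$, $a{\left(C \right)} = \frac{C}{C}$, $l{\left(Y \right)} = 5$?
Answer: $15$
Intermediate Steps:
$j{\left(I \right)} = 3$ ($j{\left(I \right)} = 2 + \frac{I + I}{I + I} = 2 + \frac{2 I}{2 I} = 2 + 2 I \frac{1}{2 I} = 2 + 1 = 3$)
$a{\left(C \right)} = 1$
$F{\left(k \right)} = 1$
$c{\left(n{\left(j{\left(-5 \right)} \right)},F{\left(-4 \right)} \right)} \left(-3\right) = \left(-4 - 1\right) \left(-3\right) = \left(-5\right) \left(-3\right) = 15$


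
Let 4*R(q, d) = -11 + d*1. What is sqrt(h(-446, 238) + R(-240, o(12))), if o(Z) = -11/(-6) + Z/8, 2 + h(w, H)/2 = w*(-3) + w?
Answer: sqrt(64011)/6 ≈ 42.167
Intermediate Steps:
h(w, H) = -4 - 4*w (h(w, H) = -4 + 2*(w*(-3) + w) = -4 + 2*(-3*w + w) = -4 + 2*(-2*w) = -4 - 4*w)
o(Z) = 11/6 + Z/8 (o(Z) = -11*(-1/6) + Z*(1/8) = 11/6 + Z/8)
R(q, d) = -11/4 + d/4 (R(q, d) = (-11 + d*1)/4 = (-11 + d)/4 = -11/4 + d/4)
sqrt(h(-446, 238) + R(-240, o(12))) = sqrt((-4 - 4*(-446)) + (-11/4 + (11/6 + (1/8)*12)/4)) = sqrt((-4 + 1784) + (-11/4 + (11/6 + 3/2)/4)) = sqrt(1780 + (-11/4 + (1/4)*(10/3))) = sqrt(1780 + (-11/4 + 5/6)) = sqrt(1780 - 23/12) = sqrt(21337/12) = sqrt(64011)/6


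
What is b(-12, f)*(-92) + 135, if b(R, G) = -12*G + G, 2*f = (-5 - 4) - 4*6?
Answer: -16563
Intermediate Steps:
f = -33/2 (f = ((-5 - 4) - 4*6)/2 = (-9 - 24)/2 = (1/2)*(-33) = -33/2 ≈ -16.500)
b(R, G) = -11*G
b(-12, f)*(-92) + 135 = -11*(-33/2)*(-92) + 135 = (363/2)*(-92) + 135 = -16698 + 135 = -16563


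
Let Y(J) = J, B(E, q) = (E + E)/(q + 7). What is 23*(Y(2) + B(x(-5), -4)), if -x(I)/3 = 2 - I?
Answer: -276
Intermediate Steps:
x(I) = -6 + 3*I (x(I) = -3*(2 - I) = -6 + 3*I)
B(E, q) = 2*E/(7 + q) (B(E, q) = (2*E)/(7 + q) = 2*E/(7 + q))
23*(Y(2) + B(x(-5), -4)) = 23*(2 + 2*(-6 + 3*(-5))/(7 - 4)) = 23*(2 + 2*(-6 - 15)/3) = 23*(2 + 2*(-21)*(1/3)) = 23*(2 - 14) = 23*(-12) = -276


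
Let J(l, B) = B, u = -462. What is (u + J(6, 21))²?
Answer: 194481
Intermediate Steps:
(u + J(6, 21))² = (-462 + 21)² = (-441)² = 194481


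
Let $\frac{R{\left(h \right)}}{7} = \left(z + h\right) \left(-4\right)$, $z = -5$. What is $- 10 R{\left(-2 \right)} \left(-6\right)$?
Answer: $11760$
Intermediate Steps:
$R{\left(h \right)} = 140 - 28 h$ ($R{\left(h \right)} = 7 \left(-5 + h\right) \left(-4\right) = 7 \left(20 - 4 h\right) = 140 - 28 h$)
$- 10 R{\left(-2 \right)} \left(-6\right) = - 10 \left(140 - -56\right) \left(-6\right) = - 10 \left(140 + 56\right) \left(-6\right) = \left(-10\right) 196 \left(-6\right) = \left(-1960\right) \left(-6\right) = 11760$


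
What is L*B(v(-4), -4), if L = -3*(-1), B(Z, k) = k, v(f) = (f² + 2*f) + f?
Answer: -12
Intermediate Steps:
v(f) = f² + 3*f
L = 3
L*B(v(-4), -4) = 3*(-4) = -12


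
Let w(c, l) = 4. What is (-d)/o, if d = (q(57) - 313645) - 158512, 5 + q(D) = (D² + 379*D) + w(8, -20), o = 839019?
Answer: 149102/279673 ≈ 0.53313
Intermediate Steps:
q(D) = -1 + D² + 379*D (q(D) = -5 + ((D² + 379*D) + 4) = -5 + (4 + D² + 379*D) = -1 + D² + 379*D)
d = -447306 (d = ((-1 + 57² + 379*57) - 313645) - 158512 = ((-1 + 3249 + 21603) - 313645) - 158512 = (24851 - 313645) - 158512 = -288794 - 158512 = -447306)
(-d)/o = -1*(-447306)/839019 = 447306*(1/839019) = 149102/279673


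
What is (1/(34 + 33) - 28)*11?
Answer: -20625/67 ≈ -307.84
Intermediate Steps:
(1/(34 + 33) - 28)*11 = (1/67 - 28)*11 = -1875/67*11 = -20625/67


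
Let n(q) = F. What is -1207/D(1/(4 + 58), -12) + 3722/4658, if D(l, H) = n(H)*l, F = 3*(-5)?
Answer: 174316301/34935 ≈ 4989.7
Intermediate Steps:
F = -15
n(q) = -15
D(l, H) = -15*l
-1207/D(1/(4 + 58), -12) + 3722/4658 = -1207/((-15/(4 + 58))) + 3722/4658 = -1207/((-15/62)) + 3722*(1/4658) = -1207/((-15*1/62)) + 1861/2329 = -1207/(-15/62) + 1861/2329 = -1207*(-62/15) + 1861/2329 = 74834/15 + 1861/2329 = 174316301/34935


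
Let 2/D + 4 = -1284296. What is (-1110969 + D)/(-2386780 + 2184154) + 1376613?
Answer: 179120484090400051/130116285900 ≈ 1.3766e+6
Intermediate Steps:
D = -1/642150 (D = 2/(-4 - 1284296) = 2/(-1284300) = 2*(-1/1284300) = -1/642150 ≈ -1.5573e-6)
(-1110969 + D)/(-2386780 + 2184154) + 1376613 = (-1110969 - 1/642150)/(-2386780 + 2184154) + 1376613 = -713408743351/642150/(-202626) + 1376613 = -713408743351/642150*(-1/202626) + 1376613 = 713408743351/130116285900 + 1376613 = 179120484090400051/130116285900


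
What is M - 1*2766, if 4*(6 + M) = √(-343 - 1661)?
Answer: -2772 + I*√501/2 ≈ -2772.0 + 11.192*I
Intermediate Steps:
M = -6 + I*√501/2 (M = -6 + √(-343 - 1661)/4 = -6 + √(-2004)/4 = -6 + (2*I*√501)/4 = -6 + I*√501/2 ≈ -6.0 + 11.192*I)
M - 1*2766 = (-6 + I*√501/2) - 1*2766 = (-6 + I*√501/2) - 2766 = -2772 + I*√501/2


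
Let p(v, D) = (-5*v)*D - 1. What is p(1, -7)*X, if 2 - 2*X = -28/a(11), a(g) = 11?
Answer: 850/11 ≈ 77.273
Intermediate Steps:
p(v, D) = -1 - 5*D*v (p(v, D) = -5*D*v - 1 = -1 - 5*D*v)
X = 25/11 (X = 1 - (-14)/11 = 1 - ½*(-28/11) = 1 + 14/11 = 25/11 ≈ 2.2727)
p(1, -7)*X = (-1 - 5*(-7)*1)*(25/11) = (-1 + 35)*(25/11) = 34*(25/11) = 850/11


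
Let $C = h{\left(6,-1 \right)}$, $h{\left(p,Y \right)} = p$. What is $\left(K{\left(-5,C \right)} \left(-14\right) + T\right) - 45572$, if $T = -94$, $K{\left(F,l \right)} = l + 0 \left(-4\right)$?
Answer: $-45750$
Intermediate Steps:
$C = 6$
$K{\left(F,l \right)} = l$ ($K{\left(F,l \right)} = l + 0 = l$)
$\left(K{\left(-5,C \right)} \left(-14\right) + T\right) - 45572 = \left(6 \left(-14\right) - 94\right) - 45572 = \left(-84 - 94\right) - 45572 = -178 - 45572 = -45750$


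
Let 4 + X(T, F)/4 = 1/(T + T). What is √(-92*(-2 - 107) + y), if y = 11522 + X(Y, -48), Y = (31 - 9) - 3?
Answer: 2*√1943453/19 ≈ 146.75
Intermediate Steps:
Y = 19 (Y = 22 - 3 = 19)
X(T, F) = -16 + 2/T (X(T, F) = -16 + 4/(T + T) = -16 + 4/((2*T)) = -16 + 4*(1/(2*T)) = -16 + 2/T)
y = 218616/19 (y = 11522 + (-16 + 2/19) = 11522 - 302/19 = 218616/19 ≈ 11506.)
√(-92*(-2 - 107) + y) = √(-92*(-2 - 107) + 218616/19) = √(-92*(-109) + 218616/19) = √(10028 + 218616/19) = √(409148/19) = 2*√1943453/19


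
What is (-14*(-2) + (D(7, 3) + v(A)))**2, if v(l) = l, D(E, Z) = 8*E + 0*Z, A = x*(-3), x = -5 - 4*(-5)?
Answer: 1521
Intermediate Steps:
x = 15 (x = -5 + 20 = 15)
A = -45 (A = 15*(-3) = -45)
D(E, Z) = 8*E (D(E, Z) = 8*E + 0 = 8*E)
(-14*(-2) + (D(7, 3) + v(A)))**2 = (-14*(-2) + (8*7 - 45))**2 = (28 + (56 - 45))**2 = (28 + 11)**2 = 39**2 = 1521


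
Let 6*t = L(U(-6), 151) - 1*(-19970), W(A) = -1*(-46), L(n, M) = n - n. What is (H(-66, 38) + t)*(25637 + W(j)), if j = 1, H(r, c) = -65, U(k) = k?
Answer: 83812190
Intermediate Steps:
L(n, M) = 0
W(A) = 46
t = 9985/3 (t = (0 - 1*(-19970))/6 = (0 + 19970)/6 = (1/6)*19970 = 9985/3 ≈ 3328.3)
(H(-66, 38) + t)*(25637 + W(j)) = (-65 + 9985/3)*(25637 + 46) = (9790/3)*25683 = 83812190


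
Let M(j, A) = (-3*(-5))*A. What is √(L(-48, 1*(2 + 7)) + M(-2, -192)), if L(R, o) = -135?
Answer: 3*I*√335 ≈ 54.909*I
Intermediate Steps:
M(j, A) = 15*A
√(L(-48, 1*(2 + 7)) + M(-2, -192)) = √(-135 + 15*(-192)) = √(-135 - 2880) = √(-3015) = 3*I*√335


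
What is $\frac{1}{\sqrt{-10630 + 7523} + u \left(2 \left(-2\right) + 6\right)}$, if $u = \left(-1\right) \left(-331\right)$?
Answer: $\frac{662}{441351} - \frac{i \sqrt{3107}}{441351} \approx 0.0014999 - 0.0001263 i$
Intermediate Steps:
$u = 331$
$\frac{1}{\sqrt{-10630 + 7523} + u \left(2 \left(-2\right) + 6\right)} = \frac{1}{\sqrt{-10630 + 7523} + 331 \left(2 \left(-2\right) + 6\right)} = \frac{1}{\sqrt{-3107} + 331 \left(-4 + 6\right)} = \frac{1}{i \sqrt{3107} + 331 \cdot 2} = \frac{1}{i \sqrt{3107} + 662} = \frac{1}{662 + i \sqrt{3107}}$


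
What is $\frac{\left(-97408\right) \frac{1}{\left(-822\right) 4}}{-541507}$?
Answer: $- \frac{12176}{222559377} \approx -5.4709 \cdot 10^{-5}$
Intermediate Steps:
$\frac{\left(-97408\right) \frac{1}{\left(-822\right) 4}}{-541507} = - \frac{97408}{-3288} \left(- \frac{1}{541507}\right) = \left(-97408\right) \left(- \frac{1}{3288}\right) \left(- \frac{1}{541507}\right) = \frac{12176}{411} \left(- \frac{1}{541507}\right) = - \frac{12176}{222559377}$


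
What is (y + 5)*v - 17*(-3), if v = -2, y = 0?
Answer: 41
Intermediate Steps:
(y + 5)*v - 17*(-3) = (0 + 5)*(-2) - 17*(-3) = 5*(-2) + 51 = -10 + 51 = 41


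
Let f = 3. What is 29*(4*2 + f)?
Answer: 319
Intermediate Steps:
29*(4*2 + f) = 29*(4*2 + 3) = 29*(8 + 3) = 29*11 = 319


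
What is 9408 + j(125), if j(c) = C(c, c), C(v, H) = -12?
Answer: 9396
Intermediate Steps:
j(c) = -12
9408 + j(125) = 9408 - 12 = 9396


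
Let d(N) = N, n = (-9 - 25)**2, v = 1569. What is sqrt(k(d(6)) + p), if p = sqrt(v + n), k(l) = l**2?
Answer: sqrt(36 + 5*sqrt(109)) ≈ 9.3916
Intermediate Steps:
n = 1156 (n = (-34)**2 = 1156)
p = 5*sqrt(109) (p = sqrt(1569 + 1156) = sqrt(2725) = 5*sqrt(109) ≈ 52.202)
sqrt(k(d(6)) + p) = sqrt(6**2 + 5*sqrt(109)) = sqrt(36 + 5*sqrt(109))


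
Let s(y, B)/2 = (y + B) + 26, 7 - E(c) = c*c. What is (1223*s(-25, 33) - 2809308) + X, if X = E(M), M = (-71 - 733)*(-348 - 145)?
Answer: -157113488521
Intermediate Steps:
M = 396372 (M = -804*(-493) = 396372)
E(c) = 7 - c**2 (E(c) = 7 - c*c = 7 - c**2)
s(y, B) = 52 + 2*B + 2*y (s(y, B) = 2*((y + B) + 26) = 2*((B + y) + 26) = 2*(26 + B + y) = 52 + 2*B + 2*y)
X = -157110762377 (X = 7 - 1*396372**2 = 7 - 1*157110762384 = 7 - 157110762384 = -157110762377)
(1223*s(-25, 33) - 2809308) + X = (1223*(52 + 2*33 + 2*(-25)) - 2809308) - 157110762377 = (1223*(52 + 66 - 50) - 2809308) - 157110762377 = (1223*68 - 2809308) - 157110762377 = (83164 - 2809308) - 157110762377 = -2726144 - 157110762377 = -157113488521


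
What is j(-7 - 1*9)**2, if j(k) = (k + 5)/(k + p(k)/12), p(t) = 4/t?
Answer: 278784/591361 ≈ 0.47143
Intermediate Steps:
j(k) = (5 + k)/(k + 1/(3*k)) (j(k) = (k + 5)/(k + (4/k)/12) = (5 + k)/(k + (4/k)*(1/12)) = (5 + k)/(k + 1/(3*k)))
j(-7 - 1*9)**2 = (3*(-7 - 1*9)*(5 + (-7 - 1*9))/(1 + 3*(-7 - 1*9)**2))**2 = (3*(-7 - 9)*(5 + (-7 - 9))/(1 + 3*(-7 - 9)**2))**2 = (3*(-16)*(5 - 16)/(1 + 3*(-16)**2))**2 = (3*(-16)*(-11)/(1 + 3*256))**2 = (3*(-16)*(-11)/(1 + 768))**2 = (3*(-16)*(-11)/769)**2 = (3*(-16)*(1/769)*(-11))**2 = (528/769)**2 = 278784/591361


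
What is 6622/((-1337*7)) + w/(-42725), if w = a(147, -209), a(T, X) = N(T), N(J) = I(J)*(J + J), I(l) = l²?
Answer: -8534440352/57123325 ≈ -149.40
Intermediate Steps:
N(J) = 2*J³ (N(J) = J²*(J + J) = J²*(2*J) = 2*J³)
a(T, X) = 2*T³
w = 6353046 (w = 2*147³ = 2*3176523 = 6353046)
6622/((-1337*7)) + w/(-42725) = 6622/((-1337*7)) + 6353046/(-42725) = 6622/(-9359) + 6353046*(-1/42725) = 6622*(-1/9359) - 6353046/42725 = -946/1337 - 6353046/42725 = -8534440352/57123325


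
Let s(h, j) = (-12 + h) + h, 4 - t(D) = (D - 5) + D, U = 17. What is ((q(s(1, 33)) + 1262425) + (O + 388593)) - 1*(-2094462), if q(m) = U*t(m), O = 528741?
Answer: 4274714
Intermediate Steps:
t(D) = 9 - 2*D (t(D) = 4 - ((D - 5) + D) = 4 - ((-5 + D) + D) = 4 - (-5 + 2*D) = 4 + (5 - 2*D) = 9 - 2*D)
s(h, j) = -12 + 2*h
q(m) = 153 - 34*m (q(m) = 17*(9 - 2*m) = 153 - 34*m)
((q(s(1, 33)) + 1262425) + (O + 388593)) - 1*(-2094462) = (((153 - 34*(-12 + 2*1)) + 1262425) + (528741 + 388593)) - 1*(-2094462) = (((153 - 34*(-12 + 2)) + 1262425) + 917334) + 2094462 = (((153 - 34*(-10)) + 1262425) + 917334) + 2094462 = (((153 + 340) + 1262425) + 917334) + 2094462 = ((493 + 1262425) + 917334) + 2094462 = (1262918 + 917334) + 2094462 = 2180252 + 2094462 = 4274714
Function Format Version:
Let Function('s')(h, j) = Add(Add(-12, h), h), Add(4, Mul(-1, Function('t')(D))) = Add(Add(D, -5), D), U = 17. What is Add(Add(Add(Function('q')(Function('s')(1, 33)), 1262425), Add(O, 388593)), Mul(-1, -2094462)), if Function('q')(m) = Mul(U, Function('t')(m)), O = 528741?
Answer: 4274714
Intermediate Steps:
Function('t')(D) = Add(9, Mul(-2, D)) (Function('t')(D) = Add(4, Mul(-1, Add(Add(D, -5), D))) = Add(4, Mul(-1, Add(Add(-5, D), D))) = Add(4, Mul(-1, Add(-5, Mul(2, D)))) = Add(4, Add(5, Mul(-2, D))) = Add(9, Mul(-2, D)))
Function('s')(h, j) = Add(-12, Mul(2, h))
Function('q')(m) = Add(153, Mul(-34, m)) (Function('q')(m) = Mul(17, Add(9, Mul(-2, m))) = Add(153, Mul(-34, m)))
Add(Add(Add(Function('q')(Function('s')(1, 33)), 1262425), Add(O, 388593)), Mul(-1, -2094462)) = Add(Add(Add(Add(153, Mul(-34, Add(-12, Mul(2, 1)))), 1262425), Add(528741, 388593)), Mul(-1, -2094462)) = Add(Add(Add(Add(153, Mul(-34, Add(-12, 2))), 1262425), 917334), 2094462) = Add(Add(Add(Add(153, Mul(-34, -10)), 1262425), 917334), 2094462) = Add(Add(Add(Add(153, 340), 1262425), 917334), 2094462) = Add(Add(Add(493, 1262425), 917334), 2094462) = Add(Add(1262918, 917334), 2094462) = Add(2180252, 2094462) = 4274714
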